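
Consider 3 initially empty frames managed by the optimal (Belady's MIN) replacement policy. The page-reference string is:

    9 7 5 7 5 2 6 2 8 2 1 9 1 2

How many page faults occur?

9 -> miss, frames [9]
7 -> miss, frames [9, 7]
5 -> miss, frames [9, 7, 5]
7 -> hit
5 -> hit
2 -> miss, evict 5, frames [9, 7, 2]
6 -> miss, evict 7, frames [9, 2, 6]
2 -> hit
8 -> miss, evict 6, frames [9, 2, 8]
2 -> hit
1 -> miss, evict 8, frames [9, 2, 1]
9 -> hit
1 -> hit
2 -> hit
Page faults: 7.

7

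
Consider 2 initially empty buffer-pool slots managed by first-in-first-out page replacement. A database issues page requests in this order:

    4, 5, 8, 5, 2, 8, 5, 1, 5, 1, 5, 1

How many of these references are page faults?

4 → fault, frames {4}
5 → fault, frames {4,5}
8 → fault, evict 4, frames {5,8}
5 → hit
2 → fault, evict 5, frames {8,2}
8 → hit
5 → fault, evict 8, frames {2,5}
1 → fault, evict 2, frames {5,1}
5 → hit
1 → hit
5 → hit
1 → hit
Page faults: 6.

6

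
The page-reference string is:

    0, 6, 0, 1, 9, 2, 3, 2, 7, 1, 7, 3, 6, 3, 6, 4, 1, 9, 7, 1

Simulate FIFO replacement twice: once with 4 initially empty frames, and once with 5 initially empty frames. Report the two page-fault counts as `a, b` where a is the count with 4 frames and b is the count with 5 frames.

13, 11

4 frames: F F . F F F F . F F . . F . . F . F F F → 13 faults.
5 frames: F F . F F F F . F . . . F . . F F F . . → 11 faults.
11 < 13: adding a frame reduced faults, as is typical.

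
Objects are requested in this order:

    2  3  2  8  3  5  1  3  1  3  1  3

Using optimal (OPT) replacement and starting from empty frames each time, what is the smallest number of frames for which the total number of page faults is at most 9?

f=1: 12 faults
f=2: 5 faults
f=3: 5 faults
f=4: 5 faults
f=5: 5 faults
Smallest f with faults ≤ 9 is 2.

2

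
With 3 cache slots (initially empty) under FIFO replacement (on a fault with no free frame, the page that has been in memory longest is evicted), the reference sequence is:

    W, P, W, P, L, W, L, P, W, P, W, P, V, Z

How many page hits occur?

9

W -> fault, frames {W}
P -> fault, frames {W,P}
W -> hit
P -> hit
L -> fault, frames {W,P,L}
W -> hit
L -> hit
P -> hit
W -> hit
P -> hit
W -> hit
P -> hit
V -> fault, evict W, frames {P,L,V}
Z -> fault, evict P, frames {L,V,Z}
Hits: 9.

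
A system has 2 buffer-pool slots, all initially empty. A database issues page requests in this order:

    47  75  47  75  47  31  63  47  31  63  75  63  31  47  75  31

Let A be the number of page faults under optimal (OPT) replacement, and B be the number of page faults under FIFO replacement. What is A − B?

Under OPT: F F . . . F F . F . F . F F . F → 9 faults.
Under FIFO: F F . . . F F F F F F . F F F F → 12 faults.
A − B = 9 − 12 = -3.

-3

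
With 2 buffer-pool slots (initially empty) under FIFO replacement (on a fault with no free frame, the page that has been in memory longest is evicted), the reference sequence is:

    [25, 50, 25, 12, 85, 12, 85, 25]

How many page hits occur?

3

25 → miss, frames [25]
50 → miss, frames [25, 50]
25 → hit
12 → miss, evict 25, frames [50, 12]
85 → miss, evict 50, frames [12, 85]
12 → hit
85 → hit
25 → miss, evict 12, frames [85, 25]
Hits: 3.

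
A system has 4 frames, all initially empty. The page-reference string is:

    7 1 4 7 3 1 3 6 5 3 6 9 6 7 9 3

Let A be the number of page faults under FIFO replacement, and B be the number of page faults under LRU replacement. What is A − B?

Under FIFO: F F F . F . . F F . . F . F . F → 9 faults.
Under LRU: F F F . F . . F F . . F . F . . → 8 faults.
A − B = 9 − 8 = 1.

1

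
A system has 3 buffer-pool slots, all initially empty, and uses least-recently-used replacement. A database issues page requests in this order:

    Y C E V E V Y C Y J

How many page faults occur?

7

Y: fault, frames [Y]
C: fault, frames [Y, C]
E: fault, frames [Y, C, E]
V: fault, evict Y, frames [C, E, V]
E: hit
V: hit
Y: fault, evict C, frames [E, V, Y]
C: fault, evict E, frames [V, Y, C]
Y: hit
J: fault, evict V, frames [C, Y, J]
Page faults: 7.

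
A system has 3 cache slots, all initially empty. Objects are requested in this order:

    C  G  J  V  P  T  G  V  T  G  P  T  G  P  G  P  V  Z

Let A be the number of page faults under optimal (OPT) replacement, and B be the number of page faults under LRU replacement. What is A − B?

Under OPT: F F F F F F . . . . F . . . . . F F → 9 faults.
Under LRU: F F F F F F F F . . F . . . . . F F → 11 faults.
A − B = 9 − 11 = -2.

-2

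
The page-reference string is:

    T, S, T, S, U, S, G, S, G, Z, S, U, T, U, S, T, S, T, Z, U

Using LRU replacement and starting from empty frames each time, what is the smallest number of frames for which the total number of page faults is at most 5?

5

f=1: 20 faults
f=2: 12 faults
f=3: 9 faults
f=4: 6 faults
f=5: 5 faults
Smallest f with faults ≤ 5 is 5.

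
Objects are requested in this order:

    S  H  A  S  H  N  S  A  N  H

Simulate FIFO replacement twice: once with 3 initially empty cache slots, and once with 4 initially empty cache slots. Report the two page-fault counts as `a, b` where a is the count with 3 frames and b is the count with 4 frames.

3 frames: F F F . . F F . . F → 6 faults.
4 frames: F F F . . F . . . . → 4 faults.
4 < 6: adding a frame reduced faults, as is typical.

6, 4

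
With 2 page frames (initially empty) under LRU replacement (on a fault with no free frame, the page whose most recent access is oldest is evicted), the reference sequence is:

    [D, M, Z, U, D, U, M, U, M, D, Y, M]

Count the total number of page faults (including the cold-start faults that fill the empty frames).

D → miss, frames (D)
M → miss, frames (D M)
Z → miss, evict D, frames (M Z)
U → miss, evict M, frames (Z U)
D → miss, evict Z, frames (U D)
U → hit
M → miss, evict D, frames (U M)
U → hit
M → hit
D → miss, evict U, frames (M D)
Y → miss, evict M, frames (D Y)
M → miss, evict D, frames (Y M)
Page faults: 9.

9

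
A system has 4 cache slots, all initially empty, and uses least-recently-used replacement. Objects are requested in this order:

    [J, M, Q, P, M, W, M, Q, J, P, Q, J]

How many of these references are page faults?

J → fault, frames (J)
M → fault, frames (J M)
Q → fault, frames (J M Q)
P → fault, frames (J M Q P)
M → hit
W → fault, evict J, frames (Q P M W)
M → hit
Q → hit
J → fault, evict P, frames (W M Q J)
P → fault, evict W, frames (M Q J P)
Q → hit
J → hit
Page faults: 7.

7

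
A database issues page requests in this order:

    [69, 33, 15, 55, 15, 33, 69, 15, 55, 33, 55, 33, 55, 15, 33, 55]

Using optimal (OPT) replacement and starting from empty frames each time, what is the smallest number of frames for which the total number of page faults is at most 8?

f=1: 16 faults
f=2: 10 faults
f=3: 6 faults
f=4: 4 faults
Smallest f with faults ≤ 8 is 3.

3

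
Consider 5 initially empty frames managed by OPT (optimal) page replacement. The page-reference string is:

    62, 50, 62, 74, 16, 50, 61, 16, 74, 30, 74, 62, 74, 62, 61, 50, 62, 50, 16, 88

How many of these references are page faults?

8

62 -> fault, frames [62]
50 -> fault, frames [62, 50]
62 -> hit
74 -> fault, frames [62, 50, 74]
16 -> fault, frames [62, 50, 74, 16]
50 -> hit
61 -> fault, frames [62, 50, 74, 16, 61]
16 -> hit
74 -> hit
30 -> fault, evict 16, frames [62, 50, 74, 61, 30]
74 -> hit
62 -> hit
74 -> hit
62 -> hit
61 -> hit
50 -> hit
62 -> hit
50 -> hit
16 -> fault, evict 30, frames [62, 50, 74, 61, 16]
88 -> fault, evict 16, frames [62, 50, 74, 61, 88]
Page faults: 8.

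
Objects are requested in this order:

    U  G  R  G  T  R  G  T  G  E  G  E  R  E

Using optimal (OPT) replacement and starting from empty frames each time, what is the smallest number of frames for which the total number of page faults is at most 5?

f=1: 14 faults
f=2: 7 faults
f=3: 5 faults
f=4: 5 faults
f=5: 5 faults
Smallest f with faults ≤ 5 is 3.

3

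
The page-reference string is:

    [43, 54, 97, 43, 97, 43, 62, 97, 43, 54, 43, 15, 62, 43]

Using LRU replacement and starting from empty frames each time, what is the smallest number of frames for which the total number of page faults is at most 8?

f=1: 14 faults
f=2: 11 faults
f=3: 7 faults
f=4: 6 faults
f=5: 5 faults
Smallest f with faults ≤ 8 is 3.

3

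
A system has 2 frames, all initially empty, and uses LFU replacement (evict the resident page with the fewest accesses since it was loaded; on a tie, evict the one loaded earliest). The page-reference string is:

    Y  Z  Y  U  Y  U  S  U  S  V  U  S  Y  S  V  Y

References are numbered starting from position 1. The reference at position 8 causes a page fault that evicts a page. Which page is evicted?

S

pos 1: Y -> miss, frames [Y]
pos 2: Z -> miss, frames [Y, Z]
pos 3: Y -> hit
pos 4: U -> miss, evict Z, frames [Y, U]
pos 5: Y -> hit
pos 6: U -> hit
pos 7: S -> miss, evict U, frames [Y, S]
pos 8: U -> miss, evict S, frames [Y, U]
At position 8, page S is evicted.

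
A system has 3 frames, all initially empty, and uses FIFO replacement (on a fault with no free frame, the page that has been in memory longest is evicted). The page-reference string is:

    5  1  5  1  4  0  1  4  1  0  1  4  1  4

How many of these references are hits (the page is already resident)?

10

5: fault, frames [5]
1: fault, frames [5, 1]
5: hit
1: hit
4: fault, frames [5, 1, 4]
0: fault, evict 5, frames [1, 4, 0]
1: hit
4: hit
1: hit
0: hit
1: hit
4: hit
1: hit
4: hit
Hits: 10.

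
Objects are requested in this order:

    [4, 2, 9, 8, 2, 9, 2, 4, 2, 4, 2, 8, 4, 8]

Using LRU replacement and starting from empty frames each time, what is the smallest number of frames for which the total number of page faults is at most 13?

2

f=1: 14 faults
f=2: 9 faults
f=3: 6 faults
f=4: 4 faults
Smallest f with faults ≤ 13 is 2.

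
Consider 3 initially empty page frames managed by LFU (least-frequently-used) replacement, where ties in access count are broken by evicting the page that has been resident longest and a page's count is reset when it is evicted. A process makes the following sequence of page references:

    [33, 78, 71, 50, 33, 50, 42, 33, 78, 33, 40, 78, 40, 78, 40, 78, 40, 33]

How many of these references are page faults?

33 -> miss, frames [33]
78 -> miss, frames [33, 78]
71 -> miss, frames [33, 78, 71]
50 -> miss, evict 33, frames [78, 71, 50]
33 -> miss, evict 78, frames [71, 50, 33]
50 -> hit
42 -> miss, evict 71, frames [50, 33, 42]
33 -> hit
78 -> miss, evict 42, frames [50, 33, 78]
33 -> hit
40 -> miss, evict 78, frames [50, 33, 40]
78 -> miss, evict 40, frames [50, 33, 78]
40 -> miss, evict 78, frames [50, 33, 40]
78 -> miss, evict 40, frames [50, 33, 78]
40 -> miss, evict 78, frames [50, 33, 40]
78 -> miss, evict 40, frames [50, 33, 78]
40 -> miss, evict 78, frames [50, 33, 40]
33 -> hit
Page faults: 14.

14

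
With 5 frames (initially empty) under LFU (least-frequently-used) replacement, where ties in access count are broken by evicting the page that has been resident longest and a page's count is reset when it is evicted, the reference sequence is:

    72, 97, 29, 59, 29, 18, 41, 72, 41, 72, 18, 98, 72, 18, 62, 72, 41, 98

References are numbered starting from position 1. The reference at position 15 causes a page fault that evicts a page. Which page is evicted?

98

pos 1: 72 -> fault, frames {72}
pos 2: 97 -> fault, frames {72,97}
pos 3: 29 -> fault, frames {72,97,29}
pos 4: 59 -> fault, frames {72,97,29,59}
pos 5: 29 -> hit
pos 6: 18 -> fault, frames {72,97,29,59,18}
pos 7: 41 -> fault, evict 72, frames {97,29,59,18,41}
pos 8: 72 -> fault, evict 97, frames {29,59,18,41,72}
pos 9: 41 -> hit
pos 10: 72 -> hit
pos 11: 18 -> hit
pos 12: 98 -> fault, evict 59, frames {29,18,41,72,98}
pos 13: 72 -> hit
pos 14: 18 -> hit
pos 15: 62 -> fault, evict 98, frames {29,18,41,72,62}
At position 15, page 98 is evicted.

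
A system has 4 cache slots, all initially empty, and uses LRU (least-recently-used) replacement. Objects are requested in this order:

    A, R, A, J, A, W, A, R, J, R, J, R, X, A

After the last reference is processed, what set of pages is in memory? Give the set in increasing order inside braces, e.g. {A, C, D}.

A → miss, frames [A]
R → miss, frames [A, R]
A → hit
J → miss, frames [R, A, J]
A → hit
W → miss, frames [R, J, A, W]
A → hit
R → hit
J → hit
R → hit
J → hit
R → hit
X → miss, evict W, frames [A, J, R, X]
A → hit

{A, J, R, X}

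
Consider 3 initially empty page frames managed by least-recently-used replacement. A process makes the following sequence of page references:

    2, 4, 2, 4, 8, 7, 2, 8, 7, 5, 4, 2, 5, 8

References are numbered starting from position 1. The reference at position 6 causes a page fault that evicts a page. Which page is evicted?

2

pos 1: 2: miss, frames [2]
pos 2: 4: miss, frames [2, 4]
pos 3: 2: hit
pos 4: 4: hit
pos 5: 8: miss, frames [2, 4, 8]
pos 6: 7: miss, evict 2, frames [4, 8, 7]
At position 6, page 2 is evicted.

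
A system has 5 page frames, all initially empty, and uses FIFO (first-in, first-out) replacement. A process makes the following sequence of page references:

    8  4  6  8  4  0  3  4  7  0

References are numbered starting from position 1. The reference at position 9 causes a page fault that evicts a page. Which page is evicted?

pos 1: 8: miss, frames {8}
pos 2: 4: miss, frames {8,4}
pos 3: 6: miss, frames {8,4,6}
pos 4: 8: hit
pos 5: 4: hit
pos 6: 0: miss, frames {8,4,6,0}
pos 7: 3: miss, frames {8,4,6,0,3}
pos 8: 4: hit
pos 9: 7: miss, evict 8, frames {4,6,0,3,7}
At position 9, page 8 is evicted.

8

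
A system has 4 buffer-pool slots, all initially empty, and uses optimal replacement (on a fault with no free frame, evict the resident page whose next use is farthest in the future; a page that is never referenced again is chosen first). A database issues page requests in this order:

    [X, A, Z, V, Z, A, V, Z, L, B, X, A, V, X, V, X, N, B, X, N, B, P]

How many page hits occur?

X: fault, frames (X)
A: fault, frames (X A)
Z: fault, frames (X A Z)
V: fault, frames (X A Z V)
Z: hit
A: hit
V: hit
Z: hit
L: fault, evict Z, frames (X A V L)
B: fault, evict L, frames (X A V B)
X: hit
A: hit
V: hit
X: hit
V: hit
X: hit
N: fault, evict V, frames (X A B N)
B: hit
X: hit
N: hit
B: hit
P: fault, evict N, frames (X A B P)
Hits: 14.

14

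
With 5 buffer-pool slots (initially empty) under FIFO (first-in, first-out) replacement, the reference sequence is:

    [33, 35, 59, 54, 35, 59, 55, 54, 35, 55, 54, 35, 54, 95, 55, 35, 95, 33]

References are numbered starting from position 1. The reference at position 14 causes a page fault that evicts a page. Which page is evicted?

33

pos 1: 33: miss, frames {33}
pos 2: 35: miss, frames {33,35}
pos 3: 59: miss, frames {33,35,59}
pos 4: 54: miss, frames {33,35,59,54}
pos 5: 35: hit
pos 6: 59: hit
pos 7: 55: miss, frames {33,35,59,54,55}
pos 8: 54: hit
pos 9: 35: hit
pos 10: 55: hit
pos 11: 54: hit
pos 12: 35: hit
pos 13: 54: hit
pos 14: 95: miss, evict 33, frames {35,59,54,55,95}
At position 14, page 33 is evicted.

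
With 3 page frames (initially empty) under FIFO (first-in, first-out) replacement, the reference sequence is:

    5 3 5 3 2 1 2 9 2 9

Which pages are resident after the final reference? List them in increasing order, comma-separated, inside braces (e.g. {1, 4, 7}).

{1, 2, 9}

5 -> miss, frames (5)
3 -> miss, frames (5 3)
5 -> hit
3 -> hit
2 -> miss, frames (5 3 2)
1 -> miss, evict 5, frames (3 2 1)
2 -> hit
9 -> miss, evict 3, frames (2 1 9)
2 -> hit
9 -> hit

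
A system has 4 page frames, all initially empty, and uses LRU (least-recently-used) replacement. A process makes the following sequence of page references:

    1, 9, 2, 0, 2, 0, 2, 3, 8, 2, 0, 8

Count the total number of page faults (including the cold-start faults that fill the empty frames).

6

1 -> miss, frames {1}
9 -> miss, frames {1,9}
2 -> miss, frames {1,9,2}
0 -> miss, frames {1,9,2,0}
2 -> hit
0 -> hit
2 -> hit
3 -> miss, evict 1, frames {9,0,2,3}
8 -> miss, evict 9, frames {0,2,3,8}
2 -> hit
0 -> hit
8 -> hit
Page faults: 6.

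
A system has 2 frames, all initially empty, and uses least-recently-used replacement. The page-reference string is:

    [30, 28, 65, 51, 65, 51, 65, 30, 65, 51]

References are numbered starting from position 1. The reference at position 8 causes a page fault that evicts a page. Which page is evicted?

51

pos 1: 30: fault, frames [30]
pos 2: 28: fault, frames [30, 28]
pos 3: 65: fault, evict 30, frames [28, 65]
pos 4: 51: fault, evict 28, frames [65, 51]
pos 5: 65: hit
pos 6: 51: hit
pos 7: 65: hit
pos 8: 30: fault, evict 51, frames [65, 30]
At position 8, page 51 is evicted.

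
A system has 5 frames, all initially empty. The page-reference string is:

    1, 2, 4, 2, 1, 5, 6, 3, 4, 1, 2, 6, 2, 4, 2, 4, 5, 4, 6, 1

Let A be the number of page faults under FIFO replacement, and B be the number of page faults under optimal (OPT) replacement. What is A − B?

4

Under FIFO: F F F . . F F F . F F . . F . . F . F . → 11 faults.
Under OPT: F F F . . F F F . . . . . . . . F . . . → 7 faults.
A − B = 11 − 7 = 4.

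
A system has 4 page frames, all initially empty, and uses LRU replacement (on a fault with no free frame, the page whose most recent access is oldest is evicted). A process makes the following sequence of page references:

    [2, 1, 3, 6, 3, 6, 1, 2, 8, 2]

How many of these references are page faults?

2 -> miss, frames (2)
1 -> miss, frames (2 1)
3 -> miss, frames (2 1 3)
6 -> miss, frames (2 1 3 6)
3 -> hit
6 -> hit
1 -> hit
2 -> hit
8 -> miss, evict 3, frames (6 1 2 8)
2 -> hit
Page faults: 5.

5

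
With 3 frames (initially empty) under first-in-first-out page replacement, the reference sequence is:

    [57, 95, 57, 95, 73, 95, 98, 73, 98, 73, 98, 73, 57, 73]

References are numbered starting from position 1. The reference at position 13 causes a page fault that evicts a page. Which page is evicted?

pos 1: 57 → fault, frames [57]
pos 2: 95 → fault, frames [57, 95]
pos 3: 57 → hit
pos 4: 95 → hit
pos 5: 73 → fault, frames [57, 95, 73]
pos 6: 95 → hit
pos 7: 98 → fault, evict 57, frames [95, 73, 98]
pos 8: 73 → hit
pos 9: 98 → hit
pos 10: 73 → hit
pos 11: 98 → hit
pos 12: 73 → hit
pos 13: 57 → fault, evict 95, frames [73, 98, 57]
At position 13, page 95 is evicted.

95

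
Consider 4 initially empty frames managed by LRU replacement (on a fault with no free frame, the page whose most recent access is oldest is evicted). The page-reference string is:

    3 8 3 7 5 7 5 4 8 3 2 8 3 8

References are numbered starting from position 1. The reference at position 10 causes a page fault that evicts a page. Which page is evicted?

pos 1: 3 -> miss, frames [3]
pos 2: 8 -> miss, frames [3, 8]
pos 3: 3 -> hit
pos 4: 7 -> miss, frames [8, 3, 7]
pos 5: 5 -> miss, frames [8, 3, 7, 5]
pos 6: 7 -> hit
pos 7: 5 -> hit
pos 8: 4 -> miss, evict 8, frames [3, 7, 5, 4]
pos 9: 8 -> miss, evict 3, frames [7, 5, 4, 8]
pos 10: 3 -> miss, evict 7, frames [5, 4, 8, 3]
At position 10, page 7 is evicted.

7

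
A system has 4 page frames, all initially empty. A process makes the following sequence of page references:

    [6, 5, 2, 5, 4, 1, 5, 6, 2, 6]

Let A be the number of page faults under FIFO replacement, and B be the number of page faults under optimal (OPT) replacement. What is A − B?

Under FIFO: F F F . F F . F . . → 6 faults.
Under OPT: F F F . F F . . . . → 5 faults.
A − B = 6 − 5 = 1.

1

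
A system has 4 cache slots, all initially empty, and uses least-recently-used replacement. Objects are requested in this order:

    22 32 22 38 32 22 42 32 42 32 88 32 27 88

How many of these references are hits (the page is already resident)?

8

22 → fault, frames [22]
32 → fault, frames [22, 32]
22 → hit
38 → fault, frames [32, 22, 38]
32 → hit
22 → hit
42 → fault, frames [38, 32, 22, 42]
32 → hit
42 → hit
32 → hit
88 → fault, evict 38, frames [22, 42, 32, 88]
32 → hit
27 → fault, evict 22, frames [42, 88, 32, 27]
88 → hit
Hits: 8.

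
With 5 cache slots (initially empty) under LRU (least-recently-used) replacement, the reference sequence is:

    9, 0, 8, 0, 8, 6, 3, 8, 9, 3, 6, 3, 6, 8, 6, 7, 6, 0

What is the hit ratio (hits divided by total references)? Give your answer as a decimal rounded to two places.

0.61

9: fault, frames (9)
0: fault, frames (9 0)
8: fault, frames (9 0 8)
0: hit
8: hit
6: fault, frames (9 0 8 6)
3: fault, frames (9 0 8 6 3)
8: hit
9: hit
3: hit
6: hit
3: hit
6: hit
8: hit
6: hit
7: fault, evict 0, frames (9 3 8 6 7)
6: hit
0: fault, evict 9, frames (3 8 7 6 0)
Hits: 11 of 18 references → 11/18 = 0.6111.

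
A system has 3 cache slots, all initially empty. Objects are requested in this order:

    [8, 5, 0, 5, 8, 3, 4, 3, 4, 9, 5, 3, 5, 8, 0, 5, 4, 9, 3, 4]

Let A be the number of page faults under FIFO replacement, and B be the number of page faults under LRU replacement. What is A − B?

1

Under FIFO: F F F . . F F . . F F F . F F F F F F . → 14 faults.
Under LRU: F F F . . F F . . F F F . F F . F F F . → 13 faults.
A − B = 14 − 13 = 1.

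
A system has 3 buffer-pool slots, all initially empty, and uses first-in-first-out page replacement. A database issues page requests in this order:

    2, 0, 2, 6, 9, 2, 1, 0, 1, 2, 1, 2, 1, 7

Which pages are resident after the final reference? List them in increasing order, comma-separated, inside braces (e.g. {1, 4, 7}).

{0, 1, 7}

2: fault, frames (2)
0: fault, frames (2 0)
2: hit
6: fault, frames (2 0 6)
9: fault, evict 2, frames (0 6 9)
2: fault, evict 0, frames (6 9 2)
1: fault, evict 6, frames (9 2 1)
0: fault, evict 9, frames (2 1 0)
1: hit
2: hit
1: hit
2: hit
1: hit
7: fault, evict 2, frames (1 0 7)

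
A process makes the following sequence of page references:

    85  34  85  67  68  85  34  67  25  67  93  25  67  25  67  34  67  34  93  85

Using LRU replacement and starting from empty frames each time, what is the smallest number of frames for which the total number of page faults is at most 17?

2

f=1: 20 faults
f=2: 14 faults
f=3: 11 faults
f=4: 7 faults
f=5: 6 faults
f=6: 6 faults
Smallest f with faults ≤ 17 is 2.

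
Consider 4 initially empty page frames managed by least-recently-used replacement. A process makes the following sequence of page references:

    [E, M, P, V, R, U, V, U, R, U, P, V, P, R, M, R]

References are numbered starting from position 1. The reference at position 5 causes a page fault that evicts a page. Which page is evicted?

E

pos 1: E: fault, frames (E)
pos 2: M: fault, frames (E M)
pos 3: P: fault, frames (E M P)
pos 4: V: fault, frames (E M P V)
pos 5: R: fault, evict E, frames (M P V R)
At position 5, page E is evicted.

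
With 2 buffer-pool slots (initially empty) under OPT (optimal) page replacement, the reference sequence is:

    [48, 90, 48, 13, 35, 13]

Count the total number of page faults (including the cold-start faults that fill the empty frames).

48 -> fault, frames {48}
90 -> fault, frames {48,90}
48 -> hit
13 -> fault, evict 90, frames {48,13}
35 -> fault, evict 48, frames {13,35}
13 -> hit
Page faults: 4.

4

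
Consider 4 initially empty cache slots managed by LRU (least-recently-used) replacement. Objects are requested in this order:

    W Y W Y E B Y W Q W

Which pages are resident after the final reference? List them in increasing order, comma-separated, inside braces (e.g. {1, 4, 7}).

{B, Q, W, Y}

W: miss, frames (W)
Y: miss, frames (W Y)
W: hit
Y: hit
E: miss, frames (W Y E)
B: miss, frames (W Y E B)
Y: hit
W: hit
Q: miss, evict E, frames (B Y W Q)
W: hit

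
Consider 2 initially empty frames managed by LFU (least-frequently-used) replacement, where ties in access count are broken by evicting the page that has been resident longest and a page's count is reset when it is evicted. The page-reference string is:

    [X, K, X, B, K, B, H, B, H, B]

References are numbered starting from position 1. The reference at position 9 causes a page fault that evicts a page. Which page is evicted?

B

pos 1: X: fault, frames {X}
pos 2: K: fault, frames {X,K}
pos 3: X: hit
pos 4: B: fault, evict K, frames {X,B}
pos 5: K: fault, evict B, frames {X,K}
pos 6: B: fault, evict K, frames {X,B}
pos 7: H: fault, evict B, frames {X,H}
pos 8: B: fault, evict H, frames {X,B}
pos 9: H: fault, evict B, frames {X,H}
At position 9, page B is evicted.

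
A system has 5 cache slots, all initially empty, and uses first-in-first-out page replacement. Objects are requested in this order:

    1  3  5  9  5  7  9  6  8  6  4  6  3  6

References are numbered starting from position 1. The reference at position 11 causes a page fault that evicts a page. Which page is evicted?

5

pos 1: 1 → fault, frames (1)
pos 2: 3 → fault, frames (1 3)
pos 3: 5 → fault, frames (1 3 5)
pos 4: 9 → fault, frames (1 3 5 9)
pos 5: 5 → hit
pos 6: 7 → fault, frames (1 3 5 9 7)
pos 7: 9 → hit
pos 8: 6 → fault, evict 1, frames (3 5 9 7 6)
pos 9: 8 → fault, evict 3, frames (5 9 7 6 8)
pos 10: 6 → hit
pos 11: 4 → fault, evict 5, frames (9 7 6 8 4)
At position 11, page 5 is evicted.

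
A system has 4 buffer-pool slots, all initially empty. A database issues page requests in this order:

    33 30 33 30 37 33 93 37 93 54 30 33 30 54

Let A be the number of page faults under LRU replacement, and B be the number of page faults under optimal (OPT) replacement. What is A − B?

2

Under LRU: F F . . F . F . . F F F . . → 7 faults.
Under OPT: F F . . F . F . . F . . . . → 5 faults.
A − B = 7 − 5 = 2.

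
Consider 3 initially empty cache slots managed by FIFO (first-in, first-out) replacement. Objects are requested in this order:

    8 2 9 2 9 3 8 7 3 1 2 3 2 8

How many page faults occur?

8 → fault, frames (8)
2 → fault, frames (8 2)
9 → fault, frames (8 2 9)
2 → hit
9 → hit
3 → fault, evict 8, frames (2 9 3)
8 → fault, evict 2, frames (9 3 8)
7 → fault, evict 9, frames (3 8 7)
3 → hit
1 → fault, evict 3, frames (8 7 1)
2 → fault, evict 8, frames (7 1 2)
3 → fault, evict 7, frames (1 2 3)
2 → hit
8 → fault, evict 1, frames (2 3 8)
Page faults: 10.

10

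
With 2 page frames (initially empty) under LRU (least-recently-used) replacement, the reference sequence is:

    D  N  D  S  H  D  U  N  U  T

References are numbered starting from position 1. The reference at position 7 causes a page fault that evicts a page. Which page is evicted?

pos 1: D: miss, frames [D]
pos 2: N: miss, frames [D, N]
pos 3: D: hit
pos 4: S: miss, evict N, frames [D, S]
pos 5: H: miss, evict D, frames [S, H]
pos 6: D: miss, evict S, frames [H, D]
pos 7: U: miss, evict H, frames [D, U]
At position 7, page H is evicted.

H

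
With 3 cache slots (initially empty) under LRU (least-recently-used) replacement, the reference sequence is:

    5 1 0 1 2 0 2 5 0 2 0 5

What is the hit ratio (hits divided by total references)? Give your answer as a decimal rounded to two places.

0.58

5 -> fault, frames {5}
1 -> fault, frames {5,1}
0 -> fault, frames {5,1,0}
1 -> hit
2 -> fault, evict 5, frames {0,1,2}
0 -> hit
2 -> hit
5 -> fault, evict 1, frames {0,2,5}
0 -> hit
2 -> hit
0 -> hit
5 -> hit
Hits: 7 of 12 references → 7/12 = 0.5833.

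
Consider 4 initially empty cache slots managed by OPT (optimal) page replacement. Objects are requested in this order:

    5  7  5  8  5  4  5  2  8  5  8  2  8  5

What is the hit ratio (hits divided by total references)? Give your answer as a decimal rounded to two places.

5 → fault, frames [5]
7 → fault, frames [5, 7]
5 → hit
8 → fault, frames [5, 7, 8]
5 → hit
4 → fault, frames [5, 7, 8, 4]
5 → hit
2 → fault, evict 4, frames [5, 7, 8, 2]
8 → hit
5 → hit
8 → hit
2 → hit
8 → hit
5 → hit
Hits: 9 of 14 references → 9/14 = 0.6429.

0.64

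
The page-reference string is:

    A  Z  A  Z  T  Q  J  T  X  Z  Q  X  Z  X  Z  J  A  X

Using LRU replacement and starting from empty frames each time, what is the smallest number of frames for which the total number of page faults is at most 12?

3

f=1: 18 faults
f=2: 14 faults
f=3: 11 faults
f=4: 10 faults
f=5: 7 faults
f=6: 6 faults
Smallest f with faults ≤ 12 is 3.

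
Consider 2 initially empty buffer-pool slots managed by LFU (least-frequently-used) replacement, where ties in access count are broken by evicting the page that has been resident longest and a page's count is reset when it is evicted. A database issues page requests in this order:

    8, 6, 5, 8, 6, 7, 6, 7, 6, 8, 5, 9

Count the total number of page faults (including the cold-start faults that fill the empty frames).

9

8 → miss, frames [8]
6 → miss, frames [8, 6]
5 → miss, evict 8, frames [6, 5]
8 → miss, evict 6, frames [5, 8]
6 → miss, evict 5, frames [8, 6]
7 → miss, evict 8, frames [6, 7]
6 → hit
7 → hit
6 → hit
8 → miss, evict 7, frames [6, 8]
5 → miss, evict 8, frames [6, 5]
9 → miss, evict 5, frames [6, 9]
Page faults: 9.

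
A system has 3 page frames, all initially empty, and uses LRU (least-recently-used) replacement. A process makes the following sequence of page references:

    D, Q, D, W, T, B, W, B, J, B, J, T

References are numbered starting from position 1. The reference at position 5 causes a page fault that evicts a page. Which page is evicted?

Q

pos 1: D: fault, frames (D)
pos 2: Q: fault, frames (D Q)
pos 3: D: hit
pos 4: W: fault, frames (Q D W)
pos 5: T: fault, evict Q, frames (D W T)
At position 5, page Q is evicted.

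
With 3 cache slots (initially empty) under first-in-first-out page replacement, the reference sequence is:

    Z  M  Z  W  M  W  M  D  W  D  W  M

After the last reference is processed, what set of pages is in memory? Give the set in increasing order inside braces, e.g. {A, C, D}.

Z → fault, frames [Z]
M → fault, frames [Z, M]
Z → hit
W → fault, frames [Z, M, W]
M → hit
W → hit
M → hit
D → fault, evict Z, frames [M, W, D]
W → hit
D → hit
W → hit
M → hit

{D, M, W}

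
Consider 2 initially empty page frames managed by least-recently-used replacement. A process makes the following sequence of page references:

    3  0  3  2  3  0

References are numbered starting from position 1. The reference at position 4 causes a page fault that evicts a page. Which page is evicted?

0

pos 1: 3 → fault, frames {3}
pos 2: 0 → fault, frames {3,0}
pos 3: 3 → hit
pos 4: 2 → fault, evict 0, frames {3,2}
At position 4, page 0 is evicted.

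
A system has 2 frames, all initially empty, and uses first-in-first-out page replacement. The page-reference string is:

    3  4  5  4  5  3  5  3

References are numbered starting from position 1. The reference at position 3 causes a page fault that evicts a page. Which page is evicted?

pos 1: 3: fault, frames [3]
pos 2: 4: fault, frames [3, 4]
pos 3: 5: fault, evict 3, frames [4, 5]
At position 3, page 3 is evicted.

3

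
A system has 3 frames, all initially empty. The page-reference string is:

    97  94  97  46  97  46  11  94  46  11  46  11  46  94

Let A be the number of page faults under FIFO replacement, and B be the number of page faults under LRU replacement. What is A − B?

-1

Under FIFO: F F . F . . F . . . . . . . → 4 faults.
Under LRU: F F . F . . F F . . . . . . → 5 faults.
A − B = 4 − 5 = -1.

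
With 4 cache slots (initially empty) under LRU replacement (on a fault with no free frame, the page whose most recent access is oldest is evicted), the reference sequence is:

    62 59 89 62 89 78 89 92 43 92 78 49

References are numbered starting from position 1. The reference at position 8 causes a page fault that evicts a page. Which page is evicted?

pos 1: 62 -> fault, frames (62)
pos 2: 59 -> fault, frames (62 59)
pos 3: 89 -> fault, frames (62 59 89)
pos 4: 62 -> hit
pos 5: 89 -> hit
pos 6: 78 -> fault, frames (59 62 89 78)
pos 7: 89 -> hit
pos 8: 92 -> fault, evict 59, frames (62 78 89 92)
At position 8, page 59 is evicted.

59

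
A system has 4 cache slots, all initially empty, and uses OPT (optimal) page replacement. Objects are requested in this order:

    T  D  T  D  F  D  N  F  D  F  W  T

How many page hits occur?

T -> fault, frames [T]
D -> fault, frames [T, D]
T -> hit
D -> hit
F -> fault, frames [T, D, F]
D -> hit
N -> fault, frames [T, D, F, N]
F -> hit
D -> hit
F -> hit
W -> fault, evict N, frames [T, D, F, W]
T -> hit
Hits: 7.

7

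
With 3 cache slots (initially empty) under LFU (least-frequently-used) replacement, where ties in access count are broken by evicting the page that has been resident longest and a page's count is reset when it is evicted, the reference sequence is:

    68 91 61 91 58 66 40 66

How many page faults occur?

6

68 -> fault, frames (68)
91 -> fault, frames (68 91)
61 -> fault, frames (68 91 61)
91 -> hit
58 -> fault, evict 68, frames (91 61 58)
66 -> fault, evict 61, frames (91 58 66)
40 -> fault, evict 58, frames (91 66 40)
66 -> hit
Page faults: 6.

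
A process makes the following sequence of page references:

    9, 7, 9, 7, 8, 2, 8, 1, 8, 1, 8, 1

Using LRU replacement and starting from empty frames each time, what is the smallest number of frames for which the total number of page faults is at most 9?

2

f=1: 12 faults
f=2: 5 faults
f=3: 5 faults
f=4: 5 faults
f=5: 5 faults
Smallest f with faults ≤ 9 is 2.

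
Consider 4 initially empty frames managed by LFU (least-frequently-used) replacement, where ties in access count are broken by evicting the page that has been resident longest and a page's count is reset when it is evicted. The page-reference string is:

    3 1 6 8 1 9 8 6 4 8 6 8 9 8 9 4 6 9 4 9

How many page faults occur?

8

3 → fault, frames [3]
1 → fault, frames [3, 1]
6 → fault, frames [3, 1, 6]
8 → fault, frames [3, 1, 6, 8]
1 → hit
9 → fault, evict 3, frames [1, 6, 8, 9]
8 → hit
6 → hit
4 → fault, evict 9, frames [1, 6, 8, 4]
8 → hit
6 → hit
8 → hit
9 → fault, evict 4, frames [1, 6, 8, 9]
8 → hit
9 → hit
4 → fault, evict 1, frames [6, 8, 9, 4]
6 → hit
9 → hit
4 → hit
9 → hit
Page faults: 8.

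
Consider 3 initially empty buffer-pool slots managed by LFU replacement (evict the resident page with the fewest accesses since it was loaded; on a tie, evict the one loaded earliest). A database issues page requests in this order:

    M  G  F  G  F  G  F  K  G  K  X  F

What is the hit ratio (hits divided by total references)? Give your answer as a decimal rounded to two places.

0.58

M → miss, frames {M}
G → miss, frames {M,G}
F → miss, frames {M,G,F}
G → hit
F → hit
G → hit
F → hit
K → miss, evict M, frames {G,F,K}
G → hit
K → hit
X → miss, evict K, frames {G,F,X}
F → hit
Hits: 7 of 12 references → 7/12 = 0.5833.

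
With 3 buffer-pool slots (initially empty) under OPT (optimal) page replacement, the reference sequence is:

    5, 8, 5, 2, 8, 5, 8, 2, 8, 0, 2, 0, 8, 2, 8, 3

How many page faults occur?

5 → fault, frames [5]
8 → fault, frames [5, 8]
5 → hit
2 → fault, frames [5, 8, 2]
8 → hit
5 → hit
8 → hit
2 → hit
8 → hit
0 → fault, evict 5, frames [8, 2, 0]
2 → hit
0 → hit
8 → hit
2 → hit
8 → hit
3 → fault, evict 0, frames [8, 2, 3]
Page faults: 5.

5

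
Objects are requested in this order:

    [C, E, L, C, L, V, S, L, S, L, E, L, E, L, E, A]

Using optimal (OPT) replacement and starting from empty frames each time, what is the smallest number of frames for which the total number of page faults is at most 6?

f=1: 16 faults
f=2: 7 faults
f=3: 6 faults
f=4: 6 faults
f=5: 6 faults
f=6: 6 faults
Smallest f with faults ≤ 6 is 3.

3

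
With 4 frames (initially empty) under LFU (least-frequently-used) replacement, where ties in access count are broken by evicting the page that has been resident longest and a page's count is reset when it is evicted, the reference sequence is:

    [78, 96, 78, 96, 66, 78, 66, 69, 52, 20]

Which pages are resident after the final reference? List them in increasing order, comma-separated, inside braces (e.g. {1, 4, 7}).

78: fault, frames [78]
96: fault, frames [78, 96]
78: hit
96: hit
66: fault, frames [78, 96, 66]
78: hit
66: hit
69: fault, frames [78, 96, 66, 69]
52: fault, evict 69, frames [78, 96, 66, 52]
20: fault, evict 52, frames [78, 96, 66, 20]

{20, 66, 78, 96}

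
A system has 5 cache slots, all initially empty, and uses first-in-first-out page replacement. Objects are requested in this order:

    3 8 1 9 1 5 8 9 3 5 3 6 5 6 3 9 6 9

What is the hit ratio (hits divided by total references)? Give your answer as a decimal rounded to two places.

3: fault, frames (3)
8: fault, frames (3 8)
1: fault, frames (3 8 1)
9: fault, frames (3 8 1 9)
1: hit
5: fault, frames (3 8 1 9 5)
8: hit
9: hit
3: hit
5: hit
3: hit
6: fault, evict 3, frames (8 1 9 5 6)
5: hit
6: hit
3: fault, evict 8, frames (1 9 5 6 3)
9: hit
6: hit
9: hit
Hits: 11 of 18 references → 11/18 = 0.6111.

0.61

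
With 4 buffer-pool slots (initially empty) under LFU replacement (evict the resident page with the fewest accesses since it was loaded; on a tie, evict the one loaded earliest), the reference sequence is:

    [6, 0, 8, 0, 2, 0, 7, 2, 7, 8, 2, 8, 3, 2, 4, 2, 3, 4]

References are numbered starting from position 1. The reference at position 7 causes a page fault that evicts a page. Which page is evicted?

pos 1: 6: fault, frames {6}
pos 2: 0: fault, frames {6,0}
pos 3: 8: fault, frames {6,0,8}
pos 4: 0: hit
pos 5: 2: fault, frames {6,0,8,2}
pos 6: 0: hit
pos 7: 7: fault, evict 6, frames {0,8,2,7}
At position 7, page 6 is evicted.

6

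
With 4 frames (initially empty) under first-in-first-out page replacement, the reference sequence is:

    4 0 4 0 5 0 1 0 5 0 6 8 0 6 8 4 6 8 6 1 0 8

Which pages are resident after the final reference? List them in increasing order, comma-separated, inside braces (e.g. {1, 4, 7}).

4: miss, frames (4)
0: miss, frames (4 0)
4: hit
0: hit
5: miss, frames (4 0 5)
0: hit
1: miss, frames (4 0 5 1)
0: hit
5: hit
0: hit
6: miss, evict 4, frames (0 5 1 6)
8: miss, evict 0, frames (5 1 6 8)
0: miss, evict 5, frames (1 6 8 0)
6: hit
8: hit
4: miss, evict 1, frames (6 8 0 4)
6: hit
8: hit
6: hit
1: miss, evict 6, frames (8 0 4 1)
0: hit
8: hit

{0, 1, 4, 8}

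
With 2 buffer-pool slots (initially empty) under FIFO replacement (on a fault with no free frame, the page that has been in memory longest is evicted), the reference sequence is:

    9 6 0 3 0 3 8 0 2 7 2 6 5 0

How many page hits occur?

3

9 → fault, frames (9)
6 → fault, frames (9 6)
0 → fault, evict 9, frames (6 0)
3 → fault, evict 6, frames (0 3)
0 → hit
3 → hit
8 → fault, evict 0, frames (3 8)
0 → fault, evict 3, frames (8 0)
2 → fault, evict 8, frames (0 2)
7 → fault, evict 0, frames (2 7)
2 → hit
6 → fault, evict 2, frames (7 6)
5 → fault, evict 7, frames (6 5)
0 → fault, evict 6, frames (5 0)
Hits: 3.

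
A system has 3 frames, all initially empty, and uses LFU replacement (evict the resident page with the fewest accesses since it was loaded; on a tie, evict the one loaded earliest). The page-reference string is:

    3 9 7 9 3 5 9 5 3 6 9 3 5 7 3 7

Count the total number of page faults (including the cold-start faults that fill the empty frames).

3 → miss, frames [3]
9 → miss, frames [3, 9]
7 → miss, frames [3, 9, 7]
9 → hit
3 → hit
5 → miss, evict 7, frames [3, 9, 5]
9 → hit
5 → hit
3 → hit
6 → miss, evict 5, frames [3, 9, 6]
9 → hit
3 → hit
5 → miss, evict 6, frames [3, 9, 5]
7 → miss, evict 5, frames [3, 9, 7]
3 → hit
7 → hit
Page faults: 7.

7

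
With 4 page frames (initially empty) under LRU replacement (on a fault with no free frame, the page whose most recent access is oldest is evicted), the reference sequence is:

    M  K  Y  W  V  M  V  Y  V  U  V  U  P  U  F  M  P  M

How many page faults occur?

M -> miss, frames {M}
K -> miss, frames {M,K}
Y -> miss, frames {M,K,Y}
W -> miss, frames {M,K,Y,W}
V -> miss, evict M, frames {K,Y,W,V}
M -> miss, evict K, frames {Y,W,V,M}
V -> hit
Y -> hit
V -> hit
U -> miss, evict W, frames {M,Y,V,U}
V -> hit
U -> hit
P -> miss, evict M, frames {Y,V,U,P}
U -> hit
F -> miss, evict Y, frames {V,P,U,F}
M -> miss, evict V, frames {P,U,F,M}
P -> hit
M -> hit
Page faults: 10.

10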